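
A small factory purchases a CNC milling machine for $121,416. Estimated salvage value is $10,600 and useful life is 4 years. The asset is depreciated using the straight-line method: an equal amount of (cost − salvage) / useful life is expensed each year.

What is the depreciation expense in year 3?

$27,704

Depreciable base = $121,416 − $10,600 = $110,816.
Annual expense = $110,816 / 4 = $27,704.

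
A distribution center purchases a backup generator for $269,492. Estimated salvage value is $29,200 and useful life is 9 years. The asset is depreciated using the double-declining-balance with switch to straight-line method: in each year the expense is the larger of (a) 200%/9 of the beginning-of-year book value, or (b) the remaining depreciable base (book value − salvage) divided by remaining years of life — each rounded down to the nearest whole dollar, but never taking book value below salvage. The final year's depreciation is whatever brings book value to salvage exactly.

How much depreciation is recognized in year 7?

$13,258

Depreciable base = $269,492 − $29,200 = $240,292.
Year 1: DB = ⌊$269,492 × 200%/9⌋ = $59,887; SL = ⌊$240,292/9⌋ = $26,699 → take DB $59,887. Book value $209,605.
Year 2: DB = ⌊$209,605 × 200%/9⌋ = $46,578; SL = ⌊$180,405/8⌋ = $22,550 → take DB $46,578. Book value $163,027.
Year 3: DB = ⌊$163,027 × 200%/9⌋ = $36,228; SL = ⌊$133,827/7⌋ = $19,118 → take DB $36,228. Book value $126,799.
Year 4: DB = ⌊$126,799 × 200%/9⌋ = $28,177; SL = ⌊$97,599/6⌋ = $16,266 → take DB $28,177. Book value $98,622.
Year 5: DB = ⌊$98,622 × 200%/9⌋ = $21,916; SL = ⌊$69,422/5⌋ = $13,884 → take DB $21,916. Book value $76,706.
Year 6: DB = ⌊$76,706 × 200%/9⌋ = $17,045; SL = ⌊$47,506/4⌋ = $11,876 → take DB $17,045. Book value $59,661.
Year 7: DB = ⌊$59,661 × 200%/9⌋ = $13,258; SL = ⌊$30,461/3⌋ = $10,153 → take DB $13,258. Book value $46,403.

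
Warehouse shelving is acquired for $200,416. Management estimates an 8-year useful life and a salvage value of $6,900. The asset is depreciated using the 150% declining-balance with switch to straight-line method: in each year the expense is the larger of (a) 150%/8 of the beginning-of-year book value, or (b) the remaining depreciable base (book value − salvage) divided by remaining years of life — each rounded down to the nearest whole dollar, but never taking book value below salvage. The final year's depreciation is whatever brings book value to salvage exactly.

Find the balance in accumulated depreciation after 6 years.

$153,294

Depreciable base = $200,416 − $6,900 = $193,516.
Year 1: DB = ⌊$200,416 × 150%/8⌋ = $37,578; SL = ⌊$193,516/8⌋ = $24,189 → take DB $37,578. Book value $162,838.
Year 2: DB = ⌊$162,838 × 150%/8⌋ = $30,532; SL = ⌊$155,938/7⌋ = $22,276 → take DB $30,532. Book value $132,306.
Year 3: DB = ⌊$132,306 × 150%/8⌋ = $24,807; SL = ⌊$125,406/6⌋ = $20,901 → take DB $24,807. Book value $107,499.
Year 4: DB = ⌊$107,499 × 150%/8⌋ = $20,156; SL = ⌊$100,599/5⌋ = $20,119 → take DB $20,156. Book value $87,343.
Year 5: DB = ⌊$87,343 × 150%/8⌋ = $16,376; SL = ⌊$80,443/4⌋ = $20,110 → take SL $20,110. Book value $67,233.
Year 6: DB = ⌊$67,233 × 150%/8⌋ = $12,606; SL = ⌊$60,333/3⌋ = $20,111 → take SL $20,111. Book value $47,122.
Accumulated through year 6 = $200,416 − $47,122 = $153,294.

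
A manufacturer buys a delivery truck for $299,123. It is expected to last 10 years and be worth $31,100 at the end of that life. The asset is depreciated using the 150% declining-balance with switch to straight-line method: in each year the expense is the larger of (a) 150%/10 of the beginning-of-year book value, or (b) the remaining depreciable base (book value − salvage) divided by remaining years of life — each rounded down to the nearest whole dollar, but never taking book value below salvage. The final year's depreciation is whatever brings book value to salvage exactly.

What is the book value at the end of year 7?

$92,075

Depreciable base = $299,123 − $31,100 = $268,023.
Year 1: DB = ⌊$299,123 × 150%/10⌋ = $44,868; SL = ⌊$268,023/10⌋ = $26,802 → take DB $44,868. Book value $254,255.
Year 2: DB = ⌊$254,255 × 150%/10⌋ = $38,138; SL = ⌊$223,155/9⌋ = $24,795 → take DB $38,138. Book value $216,117.
Year 3: DB = ⌊$216,117 × 150%/10⌋ = $32,417; SL = ⌊$185,017/8⌋ = $23,127 → take DB $32,417. Book value $183,700.
Year 4: DB = ⌊$183,700 × 150%/10⌋ = $27,555; SL = ⌊$152,600/7⌋ = $21,800 → take DB $27,555. Book value $156,145.
Year 5: DB = ⌊$156,145 × 150%/10⌋ = $23,421; SL = ⌊$125,045/6⌋ = $20,840 → take DB $23,421. Book value $132,724.
Year 6: DB = ⌊$132,724 × 150%/10⌋ = $19,908; SL = ⌊$101,624/5⌋ = $20,324 → take SL $20,324. Book value $112,400.
Year 7: DB = ⌊$112,400 × 150%/10⌋ = $16,860; SL = ⌊$81,300/4⌋ = $20,325 → take SL $20,325. Book value $92,075.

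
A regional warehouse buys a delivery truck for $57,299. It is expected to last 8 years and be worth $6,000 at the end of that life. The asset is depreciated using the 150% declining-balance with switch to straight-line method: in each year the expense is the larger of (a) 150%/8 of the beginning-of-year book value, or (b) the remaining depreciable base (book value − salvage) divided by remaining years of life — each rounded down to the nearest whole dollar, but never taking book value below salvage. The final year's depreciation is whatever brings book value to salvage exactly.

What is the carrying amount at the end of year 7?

Depreciable base = $57,299 − $6,000 = $51,299.
Year 1: DB = ⌊$57,299 × 150%/8⌋ = $10,743; SL = ⌊$51,299/8⌋ = $6,412 → take DB $10,743. Book value $46,556.
Year 2: DB = ⌊$46,556 × 150%/8⌋ = $8,729; SL = ⌊$40,556/7⌋ = $5,793 → take DB $8,729. Book value $37,827.
Year 3: DB = ⌊$37,827 × 150%/8⌋ = $7,092; SL = ⌊$31,827/6⌋ = $5,304 → take DB $7,092. Book value $30,735.
Year 4: DB = ⌊$30,735 × 150%/8⌋ = $5,762; SL = ⌊$24,735/5⌋ = $4,947 → take DB $5,762. Book value $24,973.
Year 5: DB = ⌊$24,973 × 150%/8⌋ = $4,682; SL = ⌊$18,973/4⌋ = $4,743 → take SL $4,743. Book value $20,230.
Year 6: DB = ⌊$20,230 × 150%/8⌋ = $3,793; SL = ⌊$14,230/3⌋ = $4,743 → take SL $4,743. Book value $15,487.
Year 7: DB = ⌊$15,487 × 150%/8⌋ = $2,903; SL = ⌊$9,487/2⌋ = $4,743 → take SL $4,743. Book value $10,744.

$10,744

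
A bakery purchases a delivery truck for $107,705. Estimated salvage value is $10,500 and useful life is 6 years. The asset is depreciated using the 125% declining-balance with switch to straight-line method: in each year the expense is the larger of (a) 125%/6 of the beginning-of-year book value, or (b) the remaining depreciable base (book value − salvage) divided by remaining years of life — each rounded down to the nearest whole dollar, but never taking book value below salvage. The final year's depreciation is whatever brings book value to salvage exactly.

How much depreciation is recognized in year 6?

Depreciable base = $107,705 − $10,500 = $97,205.
Year 1: DB = ⌊$107,705 × 125%/6⌋ = $22,438; SL = ⌊$97,205/6⌋ = $16,200 → take DB $22,438. Book value $85,267.
Year 2: DB = ⌊$85,267 × 125%/6⌋ = $17,763; SL = ⌊$74,767/5⌋ = $14,953 → take DB $17,763. Book value $67,504.
Year 3: DB = ⌊$67,504 × 125%/6⌋ = $14,063; SL = ⌊$57,004/4⌋ = $14,251 → take SL $14,251. Book value $53,253.
Year 4: DB = ⌊$53,253 × 125%/6⌋ = $11,094; SL = ⌊$42,753/3⌋ = $14,251 → take SL $14,251. Book value $39,002.
Year 5: DB = ⌊$39,002 × 125%/6⌋ = $8,125; SL = ⌊$28,502/2⌋ = $14,251 → take SL $14,251. Book value $24,751.
Year 6 (final): $24,751 − $10,500 = $14,251. Book value $10,500.

$14,251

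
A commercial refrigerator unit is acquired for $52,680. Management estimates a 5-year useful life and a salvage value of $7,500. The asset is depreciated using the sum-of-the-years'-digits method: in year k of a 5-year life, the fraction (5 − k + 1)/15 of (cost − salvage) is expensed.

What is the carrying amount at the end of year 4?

$10,512

Depreciable base = $52,680 − $7,500 = $45,180.
Sum of the years' digits = 5+4+3+2+1 = 15.
Year 1: $45,180 × 5/15 = $15,060. Book value $37,620.
Year 2: $45,180 × 4/15 = $12,048. Book value $25,572.
Year 3: $45,180 × 3/15 = $9,036. Book value $16,536.
Year 4: $45,180 × 2/15 = $6,024. Book value $10,512.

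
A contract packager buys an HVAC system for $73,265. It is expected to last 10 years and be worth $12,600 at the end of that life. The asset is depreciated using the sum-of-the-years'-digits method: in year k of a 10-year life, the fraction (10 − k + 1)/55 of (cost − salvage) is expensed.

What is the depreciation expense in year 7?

$4,412

Depreciable base = $73,265 − $12,600 = $60,665.
Sum of the years' digits = 10+9+8+7+6+5+4+3+2+1 = 55.
Year 1: $60,665 × 10/55 = $11,030. Book value $62,235.
Year 2: $60,665 × 9/55 = $9,927. Book value $52,308.
Year 3: $60,665 × 8/55 = $8,824. Book value $43,484.
Year 4: $60,665 × 7/55 = $7,721. Book value $35,763.
Year 5: $60,665 × 6/55 = $6,618. Book value $29,145.
Year 6: $60,665 × 5/55 = $5,515. Book value $23,630.
Year 7: $60,665 × 4/55 = $4,412. Book value $19,218.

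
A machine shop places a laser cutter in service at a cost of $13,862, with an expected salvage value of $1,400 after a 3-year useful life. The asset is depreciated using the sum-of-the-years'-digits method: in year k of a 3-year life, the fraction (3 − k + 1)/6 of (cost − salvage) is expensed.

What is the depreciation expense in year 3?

$2,077

Depreciable base = $13,862 − $1,400 = $12,462.
Sum of the years' digits = 3+2+1 = 6.
Year 1: $12,462 × 3/6 = $6,231. Book value $7,631.
Year 2: $12,462 × 2/6 = $4,154. Book value $3,477.
Year 3: $12,462 × 1/6 = $2,077. Book value $1,400.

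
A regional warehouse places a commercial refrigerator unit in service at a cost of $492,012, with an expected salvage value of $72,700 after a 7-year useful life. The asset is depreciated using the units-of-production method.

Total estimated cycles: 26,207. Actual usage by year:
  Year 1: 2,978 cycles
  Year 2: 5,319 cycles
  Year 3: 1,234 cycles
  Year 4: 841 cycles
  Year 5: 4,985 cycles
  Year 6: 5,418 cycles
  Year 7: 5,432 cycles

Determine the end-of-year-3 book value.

Depreciable base = $492,012 − $72,700 = $419,312.
Rate = $419,312 / 26,207 cycles = $16 per cycle.
Year 1: 2,978 × $16 = $47,648. Book value $444,364.
Year 2: 5,319 × $16 = $85,104. Book value $359,260.
Year 3: 1,234 × $16 = $19,744. Book value $339,516.

$339,516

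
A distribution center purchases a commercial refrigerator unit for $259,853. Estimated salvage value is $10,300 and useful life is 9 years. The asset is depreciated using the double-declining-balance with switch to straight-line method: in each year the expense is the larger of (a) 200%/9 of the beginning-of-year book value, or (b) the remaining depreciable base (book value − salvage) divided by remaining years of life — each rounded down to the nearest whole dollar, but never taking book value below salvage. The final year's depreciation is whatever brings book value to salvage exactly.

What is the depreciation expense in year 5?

Depreciable base = $259,853 − $10,300 = $249,553.
Year 1: DB = ⌊$259,853 × 200%/9⌋ = $57,745; SL = ⌊$249,553/9⌋ = $27,728 → take DB $57,745. Book value $202,108.
Year 2: DB = ⌊$202,108 × 200%/9⌋ = $44,912; SL = ⌊$191,808/8⌋ = $23,976 → take DB $44,912. Book value $157,196.
Year 3: DB = ⌊$157,196 × 200%/9⌋ = $34,932; SL = ⌊$146,896/7⌋ = $20,985 → take DB $34,932. Book value $122,264.
Year 4: DB = ⌊$122,264 × 200%/9⌋ = $27,169; SL = ⌊$111,964/6⌋ = $18,660 → take DB $27,169. Book value $95,095.
Year 5: DB = ⌊$95,095 × 200%/9⌋ = $21,132; SL = ⌊$84,795/5⌋ = $16,959 → take DB $21,132. Book value $73,963.

$21,132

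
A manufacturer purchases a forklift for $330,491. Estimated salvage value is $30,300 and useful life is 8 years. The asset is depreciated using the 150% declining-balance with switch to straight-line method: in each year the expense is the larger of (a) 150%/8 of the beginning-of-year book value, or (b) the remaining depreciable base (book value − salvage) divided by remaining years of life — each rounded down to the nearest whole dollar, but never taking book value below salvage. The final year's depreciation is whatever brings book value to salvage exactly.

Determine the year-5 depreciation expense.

$28,432

Depreciable base = $330,491 − $30,300 = $300,191.
Year 1: DB = ⌊$330,491 × 150%/8⌋ = $61,967; SL = ⌊$300,191/8⌋ = $37,523 → take DB $61,967. Book value $268,524.
Year 2: DB = ⌊$268,524 × 150%/8⌋ = $50,348; SL = ⌊$238,224/7⌋ = $34,032 → take DB $50,348. Book value $218,176.
Year 3: DB = ⌊$218,176 × 150%/8⌋ = $40,908; SL = ⌊$187,876/6⌋ = $31,312 → take DB $40,908. Book value $177,268.
Year 4: DB = ⌊$177,268 × 150%/8⌋ = $33,237; SL = ⌊$146,968/5⌋ = $29,393 → take DB $33,237. Book value $144,031.
Year 5: DB = ⌊$144,031 × 150%/8⌋ = $27,005; SL = ⌊$113,731/4⌋ = $28,432 → take SL $28,432. Book value $115,599.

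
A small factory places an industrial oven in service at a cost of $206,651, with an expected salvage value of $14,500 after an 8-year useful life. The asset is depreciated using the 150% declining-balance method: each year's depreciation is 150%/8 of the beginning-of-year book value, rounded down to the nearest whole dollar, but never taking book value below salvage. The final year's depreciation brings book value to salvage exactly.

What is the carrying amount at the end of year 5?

$73,174

Depreciable base = $206,651 − $14,500 = $192,151.
Year 1: ⌊$206,651 × 150%/8⌋ = $38,747. Book value $167,904.
Year 2: ⌊$167,904 × 150%/8⌋ = $31,482. Book value $136,422.
Year 3: ⌊$136,422 × 150%/8⌋ = $25,579. Book value $110,843.
Year 4: ⌊$110,843 × 150%/8⌋ = $20,783. Book value $90,060.
Year 5: ⌊$90,060 × 150%/8⌋ = $16,886. Book value $73,174.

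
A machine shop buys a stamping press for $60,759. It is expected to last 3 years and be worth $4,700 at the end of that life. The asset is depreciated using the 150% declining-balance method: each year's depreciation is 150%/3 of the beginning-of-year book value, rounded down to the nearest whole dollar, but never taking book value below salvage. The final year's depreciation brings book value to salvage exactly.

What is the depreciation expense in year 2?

Depreciable base = $60,759 − $4,700 = $56,059.
Year 1: ⌊$60,759 × 150%/3⌋ = $30,379. Book value $30,380.
Year 2: ⌊$30,380 × 150%/3⌋ = $15,190. Book value $15,190.

$15,190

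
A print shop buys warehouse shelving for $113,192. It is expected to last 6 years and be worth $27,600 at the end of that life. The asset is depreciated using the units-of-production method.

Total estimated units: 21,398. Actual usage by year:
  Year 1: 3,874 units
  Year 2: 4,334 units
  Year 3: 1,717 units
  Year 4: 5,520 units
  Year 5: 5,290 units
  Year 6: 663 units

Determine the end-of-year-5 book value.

Depreciable base = $113,192 − $27,600 = $85,592.
Rate = $85,592 / 21,398 units = $4 per unit.
Year 1: 3,874 × $4 = $15,496. Book value $97,696.
Year 2: 4,334 × $4 = $17,336. Book value $80,360.
Year 3: 1,717 × $4 = $6,868. Book value $73,492.
Year 4: 5,520 × $4 = $22,080. Book value $51,412.
Year 5: 5,290 × $4 = $21,160. Book value $30,252.

$30,252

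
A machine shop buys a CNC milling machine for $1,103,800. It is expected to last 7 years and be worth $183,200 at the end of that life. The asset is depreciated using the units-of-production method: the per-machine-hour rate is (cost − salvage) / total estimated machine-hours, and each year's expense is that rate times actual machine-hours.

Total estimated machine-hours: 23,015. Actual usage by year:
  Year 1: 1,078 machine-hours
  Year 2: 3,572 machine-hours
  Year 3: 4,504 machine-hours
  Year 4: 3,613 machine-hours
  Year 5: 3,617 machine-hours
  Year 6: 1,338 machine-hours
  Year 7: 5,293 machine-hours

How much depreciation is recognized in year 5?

Depreciable base = $1,103,800 − $183,200 = $920,600.
Rate = $920,600 / 23,015 machine-hours = $40 per machine-hour.
Year 1: 1,078 × $40 = $43,120. Book value $1,060,680.
Year 2: 3,572 × $40 = $142,880. Book value $917,800.
Year 3: 4,504 × $40 = $180,160. Book value $737,640.
Year 4: 3,613 × $40 = $144,520. Book value $593,120.
Year 5: 3,617 × $40 = $144,680. Book value $448,440.

$144,680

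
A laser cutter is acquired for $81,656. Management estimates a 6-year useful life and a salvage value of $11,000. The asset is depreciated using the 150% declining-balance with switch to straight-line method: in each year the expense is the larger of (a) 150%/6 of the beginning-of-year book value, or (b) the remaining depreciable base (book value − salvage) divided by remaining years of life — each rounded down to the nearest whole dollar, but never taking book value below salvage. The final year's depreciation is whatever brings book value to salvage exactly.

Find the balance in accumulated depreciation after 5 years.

Depreciable base = $81,656 − $11,000 = $70,656.
Year 1: DB = ⌊$81,656 × 150%/6⌋ = $20,414; SL = ⌊$70,656/6⌋ = $11,776 → take DB $20,414. Book value $61,242.
Year 2: DB = ⌊$61,242 × 150%/6⌋ = $15,310; SL = ⌊$50,242/5⌋ = $10,048 → take DB $15,310. Book value $45,932.
Year 3: DB = ⌊$45,932 × 150%/6⌋ = $11,483; SL = ⌊$34,932/4⌋ = $8,733 → take DB $11,483. Book value $34,449.
Year 4: DB = ⌊$34,449 × 150%/6⌋ = $8,612; SL = ⌊$23,449/3⌋ = $7,816 → take DB $8,612. Book value $25,837.
Year 5: DB = ⌊$25,837 × 150%/6⌋ = $6,459; SL = ⌊$14,837/2⌋ = $7,418 → take SL $7,418. Book value $18,419.
Accumulated through year 5 = $81,656 − $18,419 = $63,237.

$63,237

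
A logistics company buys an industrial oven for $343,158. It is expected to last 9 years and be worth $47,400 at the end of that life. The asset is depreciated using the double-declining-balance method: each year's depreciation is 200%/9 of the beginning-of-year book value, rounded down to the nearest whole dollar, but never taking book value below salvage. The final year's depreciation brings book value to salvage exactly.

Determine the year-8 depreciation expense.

$11,687

Depreciable base = $343,158 − $47,400 = $295,758.
Year 1: ⌊$343,158 × 200%/9⌋ = $76,257. Book value $266,901.
Year 2: ⌊$266,901 × 200%/9⌋ = $59,311. Book value $207,590.
Year 3: ⌊$207,590 × 200%/9⌋ = $46,131. Book value $161,459.
Year 4: ⌊$161,459 × 200%/9⌋ = $35,879. Book value $125,580.
Year 5: ⌊$125,580 × 200%/9⌋ = $27,906. Book value $97,674.
Year 6: ⌊$97,674 × 200%/9⌋ = $21,705. Book value $75,969.
Year 7: ⌊$75,969 × 200%/9⌋ = $16,882. Book value $59,087.
Year 8: ⌊$59,087 × 200%/9⌋ = $13,130, capped at $11,687. Book value $47,400.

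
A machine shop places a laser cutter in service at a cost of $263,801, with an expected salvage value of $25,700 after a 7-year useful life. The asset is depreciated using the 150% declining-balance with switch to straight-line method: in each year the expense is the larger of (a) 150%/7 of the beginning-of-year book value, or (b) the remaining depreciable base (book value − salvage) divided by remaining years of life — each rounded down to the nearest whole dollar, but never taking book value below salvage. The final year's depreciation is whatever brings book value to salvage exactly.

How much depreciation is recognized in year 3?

Depreciable base = $263,801 − $25,700 = $238,101.
Year 1: DB = ⌊$263,801 × 150%/7⌋ = $56,528; SL = ⌊$238,101/7⌋ = $34,014 → take DB $56,528. Book value $207,273.
Year 2: DB = ⌊$207,273 × 150%/7⌋ = $44,415; SL = ⌊$181,573/6⌋ = $30,262 → take DB $44,415. Book value $162,858.
Year 3: DB = ⌊$162,858 × 150%/7⌋ = $34,898; SL = ⌊$137,158/5⌋ = $27,431 → take DB $34,898. Book value $127,960.

$34,898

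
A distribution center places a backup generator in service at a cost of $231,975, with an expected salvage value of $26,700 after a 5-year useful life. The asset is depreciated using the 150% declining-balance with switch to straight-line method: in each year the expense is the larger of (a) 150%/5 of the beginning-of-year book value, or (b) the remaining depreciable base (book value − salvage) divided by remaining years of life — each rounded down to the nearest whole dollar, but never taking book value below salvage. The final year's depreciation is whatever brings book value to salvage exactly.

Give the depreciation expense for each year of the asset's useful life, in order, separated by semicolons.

$69,592; $48,714; $34,100; $26,434; $26,435

Depreciable base = $231,975 − $26,700 = $205,275.
Year 1: DB = ⌊$231,975 × 150%/5⌋ = $69,592; SL = ⌊$205,275/5⌋ = $41,055 → take DB $69,592. Book value $162,383.
Year 2: DB = ⌊$162,383 × 150%/5⌋ = $48,714; SL = ⌊$135,683/4⌋ = $33,920 → take DB $48,714. Book value $113,669.
Year 3: DB = ⌊$113,669 × 150%/5⌋ = $34,100; SL = ⌊$86,969/3⌋ = $28,989 → take DB $34,100. Book value $79,569.
Year 4: DB = ⌊$79,569 × 150%/5⌋ = $23,870; SL = ⌊$52,869/2⌋ = $26,434 → take SL $26,434. Book value $53,135.
Year 5 (final): $53,135 − $26,700 = $26,435. Book value $26,700.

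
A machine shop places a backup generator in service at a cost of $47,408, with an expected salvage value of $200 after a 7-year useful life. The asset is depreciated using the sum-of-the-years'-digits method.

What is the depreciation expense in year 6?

$3,372

Depreciable base = $47,408 − $200 = $47,208.
Sum of the years' digits = 7+6+5+4+3+2+1 = 28.
Year 1: $47,208 × 7/28 = $11,802. Book value $35,606.
Year 2: $47,208 × 6/28 = $10,116. Book value $25,490.
Year 3: $47,208 × 5/28 = $8,430. Book value $17,060.
Year 4: $47,208 × 4/28 = $6,744. Book value $10,316.
Year 5: $47,208 × 3/28 = $5,058. Book value $5,258.
Year 6: $47,208 × 2/28 = $3,372. Book value $1,886.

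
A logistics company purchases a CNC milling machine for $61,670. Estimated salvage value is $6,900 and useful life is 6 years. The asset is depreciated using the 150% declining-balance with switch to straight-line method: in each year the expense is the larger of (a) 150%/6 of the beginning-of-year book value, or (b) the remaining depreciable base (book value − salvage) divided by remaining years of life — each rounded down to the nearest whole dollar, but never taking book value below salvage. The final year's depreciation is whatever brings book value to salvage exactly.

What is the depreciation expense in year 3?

Depreciable base = $61,670 − $6,900 = $54,770.
Year 1: DB = ⌊$61,670 × 150%/6⌋ = $15,417; SL = ⌊$54,770/6⌋ = $9,128 → take DB $15,417. Book value $46,253.
Year 2: DB = ⌊$46,253 × 150%/6⌋ = $11,563; SL = ⌊$39,353/5⌋ = $7,870 → take DB $11,563. Book value $34,690.
Year 3: DB = ⌊$34,690 × 150%/6⌋ = $8,672; SL = ⌊$27,790/4⌋ = $6,947 → take DB $8,672. Book value $26,018.

$8,672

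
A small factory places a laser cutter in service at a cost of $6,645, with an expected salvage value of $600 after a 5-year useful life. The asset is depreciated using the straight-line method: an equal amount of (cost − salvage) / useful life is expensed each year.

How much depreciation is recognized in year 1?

Depreciable base = $6,645 − $600 = $6,045.
Annual expense = $6,045 / 5 = $1,209.

$1,209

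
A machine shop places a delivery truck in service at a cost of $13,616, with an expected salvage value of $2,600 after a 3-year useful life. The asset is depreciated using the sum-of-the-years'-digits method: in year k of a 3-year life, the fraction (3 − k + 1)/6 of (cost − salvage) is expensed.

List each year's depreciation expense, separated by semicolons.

Depreciable base = $13,616 − $2,600 = $11,016.
Sum of the years' digits = 3+2+1 = 6.
Year 1: $11,016 × 3/6 = $5,508. Book value $8,108.
Year 2: $11,016 × 2/6 = $3,672. Book value $4,436.
Year 3: $11,016 × 1/6 = $1,836. Book value $2,600.

$5,508; $3,672; $1,836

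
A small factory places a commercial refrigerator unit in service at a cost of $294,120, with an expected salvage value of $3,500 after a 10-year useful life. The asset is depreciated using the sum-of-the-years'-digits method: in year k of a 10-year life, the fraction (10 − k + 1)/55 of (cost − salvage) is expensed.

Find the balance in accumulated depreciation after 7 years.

Depreciable base = $294,120 − $3,500 = $290,620.
Sum of the years' digits = 10+9+8+7+6+5+4+3+2+1 = 55.
Year 1: $290,620 × 10/55 = $52,840. Book value $241,280.
Year 2: $290,620 × 9/55 = $47,556. Book value $193,724.
Year 3: $290,620 × 8/55 = $42,272. Book value $151,452.
Year 4: $290,620 × 7/55 = $36,988. Book value $114,464.
Year 5: $290,620 × 6/55 = $31,704. Book value $82,760.
Year 6: $290,620 × 5/55 = $26,420. Book value $56,340.
Year 7: $290,620 × 4/55 = $21,136. Book value $35,204.
Accumulated through year 7 = $294,120 − $35,204 = $258,916.

$258,916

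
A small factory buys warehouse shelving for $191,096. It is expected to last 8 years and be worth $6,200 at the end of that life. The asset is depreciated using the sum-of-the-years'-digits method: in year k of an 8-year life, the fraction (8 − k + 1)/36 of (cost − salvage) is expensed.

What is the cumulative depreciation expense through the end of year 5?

$154,080

Depreciable base = $191,096 − $6,200 = $184,896.
Sum of the years' digits = 8+7+6+5+4+3+2+1 = 36.
Year 1: $184,896 × 8/36 = $41,088. Book value $150,008.
Year 2: $184,896 × 7/36 = $35,952. Book value $114,056.
Year 3: $184,896 × 6/36 = $30,816. Book value $83,240.
Year 4: $184,896 × 5/36 = $25,680. Book value $57,560.
Year 5: $184,896 × 4/36 = $20,544. Book value $37,016.
Accumulated through year 5 = $191,096 − $37,016 = $154,080.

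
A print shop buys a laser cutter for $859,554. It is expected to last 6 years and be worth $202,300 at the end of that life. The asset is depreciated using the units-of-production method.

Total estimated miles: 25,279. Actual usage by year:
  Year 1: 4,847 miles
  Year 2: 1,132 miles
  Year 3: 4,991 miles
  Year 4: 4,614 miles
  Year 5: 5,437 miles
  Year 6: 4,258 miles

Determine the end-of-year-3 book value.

$574,334

Depreciable base = $859,554 − $202,300 = $657,254.
Rate = $657,254 / 25,279 miles = $26 per mile.
Year 1: 4,847 × $26 = $126,022. Book value $733,532.
Year 2: 1,132 × $26 = $29,432. Book value $704,100.
Year 3: 4,991 × $26 = $129,766. Book value $574,334.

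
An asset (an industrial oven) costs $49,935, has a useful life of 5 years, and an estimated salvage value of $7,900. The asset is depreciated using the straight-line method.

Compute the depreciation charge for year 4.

Depreciable base = $49,935 − $7,900 = $42,035.
Annual expense = $42,035 / 5 = $8,407.

$8,407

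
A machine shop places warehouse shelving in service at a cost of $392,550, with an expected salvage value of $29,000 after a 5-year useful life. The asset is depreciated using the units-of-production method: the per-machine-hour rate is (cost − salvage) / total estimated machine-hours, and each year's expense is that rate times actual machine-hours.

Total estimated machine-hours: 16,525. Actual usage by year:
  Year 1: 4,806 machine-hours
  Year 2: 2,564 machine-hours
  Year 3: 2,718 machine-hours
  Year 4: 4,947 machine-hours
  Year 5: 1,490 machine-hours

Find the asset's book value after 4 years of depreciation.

Depreciable base = $392,550 − $29,000 = $363,550.
Rate = $363,550 / 16,525 machine-hours = $22 per machine-hour.
Year 1: 4,806 × $22 = $105,732. Book value $286,818.
Year 2: 2,564 × $22 = $56,408. Book value $230,410.
Year 3: 2,718 × $22 = $59,796. Book value $170,614.
Year 4: 4,947 × $22 = $108,834. Book value $61,780.

$61,780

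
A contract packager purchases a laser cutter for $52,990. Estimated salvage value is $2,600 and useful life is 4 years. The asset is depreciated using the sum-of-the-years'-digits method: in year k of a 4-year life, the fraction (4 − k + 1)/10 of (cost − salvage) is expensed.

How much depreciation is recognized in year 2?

$15,117

Depreciable base = $52,990 − $2,600 = $50,390.
Sum of the years' digits = 4+3+2+1 = 10.
Year 1: $50,390 × 4/10 = $20,156. Book value $32,834.
Year 2: $50,390 × 3/10 = $15,117. Book value $17,717.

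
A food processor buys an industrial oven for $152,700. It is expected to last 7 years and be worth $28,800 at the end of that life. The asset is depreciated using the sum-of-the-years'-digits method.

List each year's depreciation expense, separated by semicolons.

Depreciable base = $152,700 − $28,800 = $123,900.
Sum of the years' digits = 7+6+5+4+3+2+1 = 28.
Year 1: $123,900 × 7/28 = $30,975. Book value $121,725.
Year 2: $123,900 × 6/28 = $26,550. Book value $95,175.
Year 3: $123,900 × 5/28 = $22,125. Book value $73,050.
Year 4: $123,900 × 4/28 = $17,700. Book value $55,350.
Year 5: $123,900 × 3/28 = $13,275. Book value $42,075.
Year 6: $123,900 × 2/28 = $8,850. Book value $33,225.
Year 7: $123,900 × 1/28 = $4,425. Book value $28,800.

$30,975; $26,550; $22,125; $17,700; $13,275; $8,850; $4,425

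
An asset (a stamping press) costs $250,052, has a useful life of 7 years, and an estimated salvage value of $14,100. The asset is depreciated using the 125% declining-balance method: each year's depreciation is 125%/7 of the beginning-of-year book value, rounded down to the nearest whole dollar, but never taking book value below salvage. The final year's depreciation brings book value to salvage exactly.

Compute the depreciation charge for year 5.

Depreciable base = $250,052 − $14,100 = $235,952.
Year 1: ⌊$250,052 × 125%/7⌋ = $44,652. Book value $205,400.
Year 2: ⌊$205,400 × 125%/7⌋ = $36,678. Book value $168,722.
Year 3: ⌊$168,722 × 125%/7⌋ = $30,128. Book value $138,594.
Year 4: ⌊$138,594 × 125%/7⌋ = $24,748. Book value $113,846.
Year 5: ⌊$113,846 × 125%/7⌋ = $20,329. Book value $93,517.

$20,329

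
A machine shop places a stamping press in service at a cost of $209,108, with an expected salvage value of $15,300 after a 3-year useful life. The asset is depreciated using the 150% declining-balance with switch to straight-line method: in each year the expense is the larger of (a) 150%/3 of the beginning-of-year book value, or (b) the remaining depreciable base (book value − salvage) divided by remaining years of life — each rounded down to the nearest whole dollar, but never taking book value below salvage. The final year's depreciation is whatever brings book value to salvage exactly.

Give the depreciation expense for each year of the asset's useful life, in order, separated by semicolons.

Depreciable base = $209,108 − $15,300 = $193,808.
Year 1: DB = ⌊$209,108 × 150%/3⌋ = $104,554; SL = ⌊$193,808/3⌋ = $64,602 → take DB $104,554. Book value $104,554.
Year 2: DB = ⌊$104,554 × 150%/3⌋ = $52,277; SL = ⌊$89,254/2⌋ = $44,627 → take DB $52,277. Book value $52,277.
Year 3 (final): $52,277 − $15,300 = $36,977. Book value $15,300.

$104,554; $52,277; $36,977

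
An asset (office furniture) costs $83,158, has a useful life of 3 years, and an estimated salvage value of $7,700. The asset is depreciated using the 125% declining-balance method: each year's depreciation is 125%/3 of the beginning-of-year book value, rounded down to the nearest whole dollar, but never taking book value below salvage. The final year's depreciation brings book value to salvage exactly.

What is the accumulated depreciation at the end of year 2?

Depreciable base = $83,158 − $7,700 = $75,458.
Year 1: ⌊$83,158 × 125%/3⌋ = $34,649. Book value $48,509.
Year 2: ⌊$48,509 × 125%/3⌋ = $20,212. Book value $28,297.
Accumulated through year 2 = $83,158 − $28,297 = $54,861.

$54,861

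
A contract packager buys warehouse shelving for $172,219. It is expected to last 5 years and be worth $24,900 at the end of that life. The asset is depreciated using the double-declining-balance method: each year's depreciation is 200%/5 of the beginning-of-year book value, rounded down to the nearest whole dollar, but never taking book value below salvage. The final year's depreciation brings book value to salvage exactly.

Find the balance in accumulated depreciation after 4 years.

$147,319

Depreciable base = $172,219 − $24,900 = $147,319.
Year 1: ⌊$172,219 × 200%/5⌋ = $68,887. Book value $103,332.
Year 2: ⌊$103,332 × 200%/5⌋ = $41,332. Book value $62,000.
Year 3: ⌊$62,000 × 200%/5⌋ = $24,800. Book value $37,200.
Year 4: ⌊$37,200 × 200%/5⌋ = $14,880, capped at $12,300. Book value $24,900.
Accumulated through year 4 = $172,219 − $24,900 = $147,319.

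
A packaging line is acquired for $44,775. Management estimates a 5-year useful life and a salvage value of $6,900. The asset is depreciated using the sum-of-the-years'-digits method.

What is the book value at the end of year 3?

$14,475

Depreciable base = $44,775 − $6,900 = $37,875.
Sum of the years' digits = 5+4+3+2+1 = 15.
Year 1: $37,875 × 5/15 = $12,625. Book value $32,150.
Year 2: $37,875 × 4/15 = $10,100. Book value $22,050.
Year 3: $37,875 × 3/15 = $7,575. Book value $14,475.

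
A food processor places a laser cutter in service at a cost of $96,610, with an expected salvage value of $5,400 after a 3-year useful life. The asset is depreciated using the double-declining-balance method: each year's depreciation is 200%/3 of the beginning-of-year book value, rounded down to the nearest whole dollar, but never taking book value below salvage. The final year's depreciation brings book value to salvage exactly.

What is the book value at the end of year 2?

Depreciable base = $96,610 − $5,400 = $91,210.
Year 1: ⌊$96,610 × 200%/3⌋ = $64,406. Book value $32,204.
Year 2: ⌊$32,204 × 200%/3⌋ = $21,469. Book value $10,735.

$10,735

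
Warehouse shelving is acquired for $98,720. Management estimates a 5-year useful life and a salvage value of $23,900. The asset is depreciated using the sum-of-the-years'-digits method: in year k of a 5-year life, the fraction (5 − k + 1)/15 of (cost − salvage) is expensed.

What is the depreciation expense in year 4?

Depreciable base = $98,720 − $23,900 = $74,820.
Sum of the years' digits = 5+4+3+2+1 = 15.
Year 1: $74,820 × 5/15 = $24,940. Book value $73,780.
Year 2: $74,820 × 4/15 = $19,952. Book value $53,828.
Year 3: $74,820 × 3/15 = $14,964. Book value $38,864.
Year 4: $74,820 × 2/15 = $9,976. Book value $28,888.

$9,976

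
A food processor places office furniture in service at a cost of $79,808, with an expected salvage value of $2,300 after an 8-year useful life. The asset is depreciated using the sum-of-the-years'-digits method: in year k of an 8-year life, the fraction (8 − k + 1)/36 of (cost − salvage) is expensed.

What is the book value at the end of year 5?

$15,218

Depreciable base = $79,808 − $2,300 = $77,508.
Sum of the years' digits = 8+7+6+5+4+3+2+1 = 36.
Year 1: $77,508 × 8/36 = $17,224. Book value $62,584.
Year 2: $77,508 × 7/36 = $15,071. Book value $47,513.
Year 3: $77,508 × 6/36 = $12,918. Book value $34,595.
Year 4: $77,508 × 5/36 = $10,765. Book value $23,830.
Year 5: $77,508 × 4/36 = $8,612. Book value $15,218.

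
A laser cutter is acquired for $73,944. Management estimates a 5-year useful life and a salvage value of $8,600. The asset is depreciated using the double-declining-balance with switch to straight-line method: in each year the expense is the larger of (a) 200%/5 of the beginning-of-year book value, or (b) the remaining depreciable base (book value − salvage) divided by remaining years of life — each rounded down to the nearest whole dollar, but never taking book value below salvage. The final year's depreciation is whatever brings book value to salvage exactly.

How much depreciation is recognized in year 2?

Depreciable base = $73,944 − $8,600 = $65,344.
Year 1: DB = ⌊$73,944 × 200%/5⌋ = $29,577; SL = ⌊$65,344/5⌋ = $13,068 → take DB $29,577. Book value $44,367.
Year 2: DB = ⌊$44,367 × 200%/5⌋ = $17,746; SL = ⌊$35,767/4⌋ = $8,941 → take DB $17,746. Book value $26,621.

$17,746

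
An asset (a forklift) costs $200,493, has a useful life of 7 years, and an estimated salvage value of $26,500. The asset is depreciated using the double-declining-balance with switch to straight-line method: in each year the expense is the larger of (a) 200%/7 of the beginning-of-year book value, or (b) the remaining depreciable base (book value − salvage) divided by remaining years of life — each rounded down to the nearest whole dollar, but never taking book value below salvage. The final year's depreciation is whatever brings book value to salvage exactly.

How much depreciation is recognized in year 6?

Depreciable base = $200,493 − $26,500 = $173,993.
Year 1: DB = ⌊$200,493 × 200%/7⌋ = $57,283; SL = ⌊$173,993/7⌋ = $24,856 → take DB $57,283. Book value $143,210.
Year 2: DB = ⌊$143,210 × 200%/7⌋ = $40,917; SL = ⌊$116,710/6⌋ = $19,451 → take DB $40,917. Book value $102,293.
Year 3: DB = ⌊$102,293 × 200%/7⌋ = $29,226; SL = ⌊$75,793/5⌋ = $15,158 → take DB $29,226. Book value $73,067.
Year 4: DB = ⌊$73,067 × 200%/7⌋ = $20,876; SL = ⌊$46,567/4⌋ = $11,641 → take DB $20,876. Book value $52,191.
Year 5: DB = ⌊$52,191 × 200%/7⌋ = $14,911; SL = ⌊$25,691/3⌋ = $8,563 → take DB $14,911. Book value $37,280.
Year 6: DB = ⌊$37,280 × 200%/7⌋ = $10,651; SL = ⌊$10,780/2⌋ = $5,390 → take DB $10,651. Book value $26,629.

$10,651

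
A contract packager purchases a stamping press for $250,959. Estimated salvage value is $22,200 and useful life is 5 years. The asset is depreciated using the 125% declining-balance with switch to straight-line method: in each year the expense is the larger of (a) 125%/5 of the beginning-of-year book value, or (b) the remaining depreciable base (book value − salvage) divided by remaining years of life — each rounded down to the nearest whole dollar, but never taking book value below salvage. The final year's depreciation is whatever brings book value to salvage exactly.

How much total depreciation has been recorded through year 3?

$149,449

Depreciable base = $250,959 − $22,200 = $228,759.
Year 1: DB = ⌊$250,959 × 125%/5⌋ = $62,739; SL = ⌊$228,759/5⌋ = $45,751 → take DB $62,739. Book value $188,220.
Year 2: DB = ⌊$188,220 × 125%/5⌋ = $47,055; SL = ⌊$166,020/4⌋ = $41,505 → take DB $47,055. Book value $141,165.
Year 3: DB = ⌊$141,165 × 125%/5⌋ = $35,291; SL = ⌊$118,965/3⌋ = $39,655 → take SL $39,655. Book value $101,510.
Accumulated through year 3 = $250,959 − $101,510 = $149,449.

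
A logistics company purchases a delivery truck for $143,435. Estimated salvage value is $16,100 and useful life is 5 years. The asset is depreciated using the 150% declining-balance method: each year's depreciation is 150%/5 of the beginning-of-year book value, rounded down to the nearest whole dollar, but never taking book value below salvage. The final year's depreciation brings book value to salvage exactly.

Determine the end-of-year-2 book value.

Depreciable base = $143,435 − $16,100 = $127,335.
Year 1: ⌊$143,435 × 150%/5⌋ = $43,030. Book value $100,405.
Year 2: ⌊$100,405 × 150%/5⌋ = $30,121. Book value $70,284.

$70,284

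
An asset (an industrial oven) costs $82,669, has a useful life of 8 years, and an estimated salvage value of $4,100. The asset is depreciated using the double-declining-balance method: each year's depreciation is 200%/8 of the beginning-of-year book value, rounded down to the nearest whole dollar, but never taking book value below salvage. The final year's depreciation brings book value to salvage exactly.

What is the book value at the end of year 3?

Depreciable base = $82,669 − $4,100 = $78,569.
Year 1: ⌊$82,669 × 200%/8⌋ = $20,667. Book value $62,002.
Year 2: ⌊$62,002 × 200%/8⌋ = $15,500. Book value $46,502.
Year 3: ⌊$46,502 × 200%/8⌋ = $11,625. Book value $34,877.

$34,877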